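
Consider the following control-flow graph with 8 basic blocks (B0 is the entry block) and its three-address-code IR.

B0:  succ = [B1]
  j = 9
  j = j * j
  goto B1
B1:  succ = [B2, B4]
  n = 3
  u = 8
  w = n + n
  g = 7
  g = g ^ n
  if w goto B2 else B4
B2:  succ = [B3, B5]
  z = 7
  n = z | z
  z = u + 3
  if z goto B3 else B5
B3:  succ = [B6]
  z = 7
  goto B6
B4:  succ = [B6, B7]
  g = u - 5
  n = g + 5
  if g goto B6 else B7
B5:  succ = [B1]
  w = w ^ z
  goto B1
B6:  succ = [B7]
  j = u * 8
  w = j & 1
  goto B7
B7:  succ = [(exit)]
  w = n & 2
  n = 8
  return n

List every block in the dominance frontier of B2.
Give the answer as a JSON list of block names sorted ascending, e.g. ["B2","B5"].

idom tree: B1←B0 B2←B1 B3←B2 B4←B1 B5←B2 B6←B1 B7←B1
Dom at joins:
  B1: preds {B0,B5}: {B0} ∩ {B0,B1,B2,B5} = {B0}; idom=B0
  B6: preds {B3,B4}: {B0,B1,B2,B3} ∩ {B0,B1,B4} = {B0,B1}; idom=B1
  B7: preds {B4,B6}: {B0,B1,B4} ∩ {B0,B1,B6} = {B0,B1}; idom=B1

DF walk-up:
  join B1 pred B0: · stop@B0
  join B1 pred B5: B5→B2→B1 stop@B0
  join B6 pred B3: B3→B2 stop@B1
  join B6 pred B4: B4 stop@B1
  join B7 pred B4: B4 stop@B1
  join B7 pred B6: B6 stop@B1
  B0 → ∅
  B1 → {B1}
  B2 → {B1,B6}
  B3 → {B6}
  B4 → {B6,B7}
  B5 → {B1}
  B6 → {B7}
  B7 → ∅

DF(B2) = ["B1", "B6"]

Answer: ["B1", "B6"]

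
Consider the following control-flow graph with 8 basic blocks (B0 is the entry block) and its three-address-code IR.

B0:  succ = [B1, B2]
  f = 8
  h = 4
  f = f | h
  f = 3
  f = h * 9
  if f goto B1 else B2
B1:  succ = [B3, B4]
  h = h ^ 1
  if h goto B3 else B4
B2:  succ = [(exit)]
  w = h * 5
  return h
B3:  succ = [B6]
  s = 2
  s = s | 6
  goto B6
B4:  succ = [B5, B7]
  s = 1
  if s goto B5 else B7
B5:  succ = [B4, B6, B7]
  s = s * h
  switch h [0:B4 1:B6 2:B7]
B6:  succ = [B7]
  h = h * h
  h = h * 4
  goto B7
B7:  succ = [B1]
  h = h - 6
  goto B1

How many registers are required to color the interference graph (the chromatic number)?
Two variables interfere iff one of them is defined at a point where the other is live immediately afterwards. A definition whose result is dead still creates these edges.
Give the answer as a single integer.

Answer: 2

Derivation:
Per-block:
  B0 def {f,h} use ∅
  B1 def {h} use {h}
  B2 def {w} use {h}
  B3 def {s} use ∅
  B4 def {s} use ∅
  B5 def {s} use {h,s}
  B6 def {h} use {h}
  B7 def {h} use {h}

Liveness:
  B0 li=∅ lo={h}
  B1 li={h} lo={h}
  B2 li={h} lo=∅
  B3 li={h} lo={h}
  B4 li={h} lo={h,s}
  B5 li={h,s} lo={h}
  B6 li={h} lo={h}
  B7 li={h} lo={h}

Interference:
  f: {h}
  h: {f,s,w}
  s: {h}
  w: {h}

Registers:
  {f,h} pairwise interfere (2-clique) ⇒ χ ≥ 2
  assign f→R1 h→R0 s→R1 w→R1 — no edge inside a register ⇒ χ ≤ 2
  χ = 2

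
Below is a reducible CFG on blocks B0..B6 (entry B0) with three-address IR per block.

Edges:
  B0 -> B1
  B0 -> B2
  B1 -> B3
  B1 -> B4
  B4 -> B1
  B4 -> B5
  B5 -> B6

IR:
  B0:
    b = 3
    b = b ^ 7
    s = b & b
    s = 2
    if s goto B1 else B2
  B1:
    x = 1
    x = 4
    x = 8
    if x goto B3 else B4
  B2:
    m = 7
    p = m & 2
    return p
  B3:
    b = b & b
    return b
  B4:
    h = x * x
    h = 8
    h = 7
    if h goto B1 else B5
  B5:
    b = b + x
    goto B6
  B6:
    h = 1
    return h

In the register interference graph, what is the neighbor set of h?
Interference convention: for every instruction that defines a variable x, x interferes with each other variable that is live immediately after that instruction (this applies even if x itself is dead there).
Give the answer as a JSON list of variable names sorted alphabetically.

Per-block:
  B0 def {b,s} use ∅
  B1 def {x} use ∅
  B2 def {m,p} use ∅
  B3 def {b} use {b}
  B4 def {h} use {x}
  B5 def {b} use {b,x}
  B6 def {h} use ∅

Live sets:
  live B0: ∅→{b}
  live B1: {b}→{b,x}
  live B2: ∅→∅
  live B3: {b}→∅
  live B4: {b,x}→{b,x}
  live B5: {b,x}→∅
  live B6: ∅→∅

Interference:
  b: {h,s,x}
  h: {b,x}
  m: ∅
  p: ∅
  s: {b}
  x: {b,h}

N(h) = ["b", "x"]

Answer: ["b", "x"]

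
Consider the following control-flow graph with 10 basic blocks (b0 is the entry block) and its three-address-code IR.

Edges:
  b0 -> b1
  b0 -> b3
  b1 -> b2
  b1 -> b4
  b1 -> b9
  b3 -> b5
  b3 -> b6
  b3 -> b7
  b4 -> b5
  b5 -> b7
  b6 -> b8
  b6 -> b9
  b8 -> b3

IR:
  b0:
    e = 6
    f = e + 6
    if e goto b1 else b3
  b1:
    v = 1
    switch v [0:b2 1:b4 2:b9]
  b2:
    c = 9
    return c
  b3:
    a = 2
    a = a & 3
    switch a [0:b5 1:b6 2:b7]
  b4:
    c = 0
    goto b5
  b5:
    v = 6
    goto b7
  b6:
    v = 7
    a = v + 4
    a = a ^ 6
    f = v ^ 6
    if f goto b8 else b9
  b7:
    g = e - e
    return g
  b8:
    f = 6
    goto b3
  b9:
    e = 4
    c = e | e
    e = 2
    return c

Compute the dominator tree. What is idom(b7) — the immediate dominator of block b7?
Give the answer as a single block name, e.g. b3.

Answer: b0

Derivation:
idom tree: b1←b0 b2←b1 b3←b0 b4←b1 b5←b0 b6←b3 b7←b0 b8←b6 b9←b0
Dom∩ at merges:
  b3: preds {b0,b8}: {b0} ∩ {b0,b3,b6,b8} = {b0}; idom=b0
  b5: preds {b3,b4}: {b0,b3} ∩ {b0,b1,b4} = {b0}; idom=b0
  b7: preds {b3,b5}: {b0,b3} ∩ {b0,b5} = {b0}; idom=b0
  b9: preds {b1,b6}: {b0,b1} ∩ {b0,b3,b6} = {b0}; idom=b0

idom(b7) = b0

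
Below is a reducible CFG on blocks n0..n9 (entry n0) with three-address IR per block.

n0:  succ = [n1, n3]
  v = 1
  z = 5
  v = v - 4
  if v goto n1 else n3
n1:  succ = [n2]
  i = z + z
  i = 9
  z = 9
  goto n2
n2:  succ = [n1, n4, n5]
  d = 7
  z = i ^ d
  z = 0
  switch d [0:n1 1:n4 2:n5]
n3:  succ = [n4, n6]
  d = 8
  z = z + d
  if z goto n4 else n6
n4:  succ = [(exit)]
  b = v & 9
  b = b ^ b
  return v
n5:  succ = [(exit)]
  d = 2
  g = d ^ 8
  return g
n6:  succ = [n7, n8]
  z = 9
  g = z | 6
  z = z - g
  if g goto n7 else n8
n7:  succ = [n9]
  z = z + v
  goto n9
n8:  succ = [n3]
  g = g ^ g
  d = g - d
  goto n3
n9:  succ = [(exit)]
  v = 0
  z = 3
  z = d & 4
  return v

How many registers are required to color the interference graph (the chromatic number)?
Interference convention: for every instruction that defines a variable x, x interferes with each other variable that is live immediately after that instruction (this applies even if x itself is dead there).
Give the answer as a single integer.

def/use:
  n0 def {v,z} use ∅
  n1 def {i,z} use {z}
  n2 def {d,z} use {i}
  n3 def {d,z} use {z}
  n4 def {b} use {v}
  n5 def {d,g} use ∅
  n6 def {g,z} use ∅
  n7 def {z} use {v,z}
  n8 def {d,g} use {d,g}
  n9 def {v,z} use {d}

Live sets:
  n0: in=∅ out={v,z}
  n1: in={v,z} out={i,v}
  n2: in={i,v} out={v,z}
  n3: in={v,z} out={d,v}
  n4: in={v} out=∅
  n5: in=∅ out=∅
  n6: in={d,v} out={d,g,v,z}
  n7: in={d,v,z} out={d}
  n8: in={d,g,v,z} out={v,z}
  n9: in={d} out=∅

Conflict graph:
  b: {v}
  d: {g,i,v,z}
  g: {d,v,z}
  i: {d,v,z}
  v: {b,d,g,i,z}
  z: {d,g,i,v}

Colouring:
  clique {d,g,v,z} ⇒ need ≥ 4
  assign b→r1 d→r1 g→r3 i→r3 v→r0 z→r2 — no edge inside a register ⇒ χ ≤ 4
  χ = 4

Answer: 4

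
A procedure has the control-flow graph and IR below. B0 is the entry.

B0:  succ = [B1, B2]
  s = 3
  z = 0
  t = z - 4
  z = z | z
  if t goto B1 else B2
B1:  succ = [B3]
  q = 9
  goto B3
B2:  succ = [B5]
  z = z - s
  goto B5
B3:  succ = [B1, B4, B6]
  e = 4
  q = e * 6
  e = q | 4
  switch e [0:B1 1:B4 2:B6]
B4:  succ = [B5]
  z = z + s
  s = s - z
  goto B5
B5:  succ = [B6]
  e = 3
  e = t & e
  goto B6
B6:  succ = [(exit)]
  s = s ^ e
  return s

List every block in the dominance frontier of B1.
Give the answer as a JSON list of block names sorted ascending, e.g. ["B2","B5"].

idom tree: B1←B0 B2←B0 B3←B1 B4←B3 B5←B0 B6←B0
Join-block Dom:
  B1: preds {B0,B3}: {B0} ∩ {B0,B1,B3} = {B0}; idom=B0
  B5: preds {B2,B4}: {B0,B2} ∩ {B0,B1,B3,B4} = {B0}; idom=B0
  B6: preds {B3,B5}: {B0,B1,B3} ∩ {B0,B5} = {B0}; idom=B0

DF derivation:
  B1←B0: walk · to B0
  B1←B3: walk B3→B1 to B0
  B5←B2: walk B2 to B0
  B5←B4: walk B4→B3→B1 to B0
  B6←B3: walk B3→B1 to B0
  B6←B5: walk B5 to B0
  B0: DF=∅
  B1: DF={B1,B5,B6}
  B2: DF={B5}
  B3: DF={B1,B5,B6}
  B4: DF={B5}
  B5: DF={B6}
  B6: DF=∅

DF(B1) = ["B1", "B5", "B6"]

Answer: ["B1", "B5", "B6"]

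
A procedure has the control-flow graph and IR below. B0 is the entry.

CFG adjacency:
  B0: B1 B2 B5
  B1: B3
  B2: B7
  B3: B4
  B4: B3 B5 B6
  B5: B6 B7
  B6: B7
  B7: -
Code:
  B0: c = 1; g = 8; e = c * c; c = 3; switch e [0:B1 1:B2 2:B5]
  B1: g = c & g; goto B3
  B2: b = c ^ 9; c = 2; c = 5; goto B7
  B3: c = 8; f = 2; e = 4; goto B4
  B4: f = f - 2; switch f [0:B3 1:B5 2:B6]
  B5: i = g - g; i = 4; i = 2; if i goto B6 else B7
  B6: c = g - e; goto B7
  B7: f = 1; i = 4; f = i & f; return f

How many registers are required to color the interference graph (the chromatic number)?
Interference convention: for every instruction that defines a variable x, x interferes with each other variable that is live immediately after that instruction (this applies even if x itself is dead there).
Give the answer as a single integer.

Per-block:
  B0 def {c,e,g} use ∅
  B1 def {g} use {c,g}
  B2 def {b,c} use {c}
  B3 def {c,e,f} use ∅
  B4 def {f} use {f}
  B5 def {i} use {g}
  B6 def {c} use {e,g}
  B7 def {f,i} use ∅

Live sets:
  live B0: ∅→{c,e,g}
  live B1: {c,g}→{g}
  live B2: {c}→∅
  live B3: {g}→{e,f,g}
  live B4: {e,f,g}→{e,g}
  live B5: {e,g}→{e,g}
  live B6: {e,g}→∅
  live B7: ∅→∅

Interference:
  b: ∅
  c: {e,g}
  e: {c,f,g,i}
  f: {e,g,i}
  g: {c,e,f,i}
  i: {e,f,g}

Colouring:
  {e,f,g,i} pairwise interfere (4-clique) ⇒ χ ≥ 4
  4-colouring: c0={b,e}  c1={g}  c2={c,f}  c3={i}
  χ = 4

Answer: 4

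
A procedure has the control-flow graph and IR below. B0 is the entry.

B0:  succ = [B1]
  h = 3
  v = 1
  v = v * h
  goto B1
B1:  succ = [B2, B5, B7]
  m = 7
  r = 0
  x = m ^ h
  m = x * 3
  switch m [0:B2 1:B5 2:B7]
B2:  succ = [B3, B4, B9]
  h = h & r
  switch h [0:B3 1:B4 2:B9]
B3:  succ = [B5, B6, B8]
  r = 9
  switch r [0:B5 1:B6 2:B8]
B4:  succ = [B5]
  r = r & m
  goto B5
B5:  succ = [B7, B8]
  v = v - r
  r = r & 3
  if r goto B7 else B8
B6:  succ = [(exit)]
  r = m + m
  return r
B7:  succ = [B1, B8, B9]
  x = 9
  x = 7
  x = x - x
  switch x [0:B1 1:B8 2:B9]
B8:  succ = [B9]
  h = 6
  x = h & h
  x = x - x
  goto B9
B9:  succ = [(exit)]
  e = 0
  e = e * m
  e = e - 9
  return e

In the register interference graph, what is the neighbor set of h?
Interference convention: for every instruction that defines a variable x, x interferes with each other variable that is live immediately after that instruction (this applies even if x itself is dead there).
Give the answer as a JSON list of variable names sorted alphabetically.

def/use:
  B0 def {h,v} use ∅
  B1 def {m,r,x} use {h}
  B2 def {h} use {h,r}
  B3 def {r} use ∅
  B4 def {r} use {m,r}
  B5 def {r,v} use {r,v}
  B6 def {r} use {m}
  B7 def {x} use ∅
  B8 def {h,x} use ∅
  B9 def {e} use {m}

Liveness:
  live B0: ∅→{h,v}
  live B1: {h,v}→{h,m,r,v}
  live B2: {h,m,r,v}→{h,m,r,v}
  live B3: {h,m,v}→{h,m,r,v}
  live B4: {h,m,r,v}→{h,m,r,v}
  live B5: {h,m,r,v}→{h,m,v}
  live B6: {m}→∅
  live B7: {h,m,v}→{h,m,v}
  live B8: {m}→{m}
  live B9: {m}→∅

Conflict graph:
  e: {m}
  h: {m,r,v,x}
  m: {e,h,r,v,x}
  r: {h,m,v,x}
  v: {h,m,r,x}
  x: {h,m,r,v}

N(h) = ["m", "r", "v", "x"]

Answer: ["m", "r", "v", "x"]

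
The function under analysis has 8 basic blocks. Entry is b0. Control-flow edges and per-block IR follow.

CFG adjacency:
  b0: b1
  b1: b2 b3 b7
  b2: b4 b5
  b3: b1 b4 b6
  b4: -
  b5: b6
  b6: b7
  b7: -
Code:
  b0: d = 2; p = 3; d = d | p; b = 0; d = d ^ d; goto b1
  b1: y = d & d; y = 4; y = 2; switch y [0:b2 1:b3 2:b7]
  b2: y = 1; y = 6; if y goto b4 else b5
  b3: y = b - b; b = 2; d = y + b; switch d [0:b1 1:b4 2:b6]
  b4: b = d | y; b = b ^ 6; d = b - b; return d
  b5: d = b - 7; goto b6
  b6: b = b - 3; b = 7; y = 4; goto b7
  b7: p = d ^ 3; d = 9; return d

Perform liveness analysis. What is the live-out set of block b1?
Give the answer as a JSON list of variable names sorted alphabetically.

Per-block:
  b0 def {b,d,p} use ∅
  b1 def {y} use {d}
  b2 def {y} use ∅
  b3 def {b,d,y} use {b}
  b4 def {b,d} use {d,y}
  b5 def {d} use {b}
  b6 def {b,y} use {b}
  b7 def {d,p} use {d}

Live sets:
  b0: in=∅ out={b,d}
  b1: in={b,d} out={b,d}
  b2: in={b,d} out={b,d,y}
  b3: in={b} out={b,d,y}
  b4: in={d,y} out=∅
  b5: in={b} out={b,d}
  b6: in={b,d} out={d}
  b7: in={d} out=∅

live-out(b1) = ["b", "d"]

Answer: ["b", "d"]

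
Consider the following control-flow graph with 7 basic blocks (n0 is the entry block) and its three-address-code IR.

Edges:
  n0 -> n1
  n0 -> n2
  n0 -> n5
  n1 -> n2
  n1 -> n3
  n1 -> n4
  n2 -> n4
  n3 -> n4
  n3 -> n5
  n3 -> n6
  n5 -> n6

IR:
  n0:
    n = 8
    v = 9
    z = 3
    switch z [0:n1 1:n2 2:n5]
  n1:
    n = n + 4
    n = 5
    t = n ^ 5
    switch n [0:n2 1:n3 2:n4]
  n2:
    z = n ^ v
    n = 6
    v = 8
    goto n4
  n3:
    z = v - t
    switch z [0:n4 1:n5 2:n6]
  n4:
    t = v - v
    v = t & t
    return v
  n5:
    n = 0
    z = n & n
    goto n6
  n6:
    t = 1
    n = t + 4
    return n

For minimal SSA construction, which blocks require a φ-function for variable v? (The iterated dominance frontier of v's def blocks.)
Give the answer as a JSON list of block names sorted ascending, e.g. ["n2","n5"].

idom tree: n1←n0 n2←n0 n3←n1 n4←n0 n5←n0 n6←n0
Dom∩ at merges:
  n2: preds {n0,n1}: {n0} ∩ {n0,n1} = {n0}; idom=n0
  n4: preds {n1,n2,n3}: {n0,n1} ∩ {n0,n2} ∩ {n0,n1,n3} = {n0}; idom=n0
  n5: preds {n0,n3}: {n0} ∩ {n0,n1,n3} = {n0}; idom=n0
  n6: preds {n3,n5}: {n0,n1,n3} ∩ {n0,n5} = {n0}; idom=n0

DF walk-up:
  join n2 pred n0: · stop@n0
  join n2 pred n1: n1 stop@n0
  join n4 pred n1: n1 stop@n0
  join n4 pred n2: n2 stop@n0
  join n4 pred n3: n3→n1 stop@n0
  join n5 pred n0: · stop@n0
  join n5 pred n3: n3→n1 stop@n0
  join n6 pred n3: n3→n1 stop@n0
  join n6 pred n5: n5 stop@n0
  n0 → ∅
  n1 → {n2,n4,n5,n6}
  n2 → {n4}
  n3 → {n4,n5,n6}
  n4 → ∅
  n5 → {n6}
  n6 → ∅

φ for v: defs {n0,n2,n4}
  DF⁺ = {n4}

Answer: ["n4"]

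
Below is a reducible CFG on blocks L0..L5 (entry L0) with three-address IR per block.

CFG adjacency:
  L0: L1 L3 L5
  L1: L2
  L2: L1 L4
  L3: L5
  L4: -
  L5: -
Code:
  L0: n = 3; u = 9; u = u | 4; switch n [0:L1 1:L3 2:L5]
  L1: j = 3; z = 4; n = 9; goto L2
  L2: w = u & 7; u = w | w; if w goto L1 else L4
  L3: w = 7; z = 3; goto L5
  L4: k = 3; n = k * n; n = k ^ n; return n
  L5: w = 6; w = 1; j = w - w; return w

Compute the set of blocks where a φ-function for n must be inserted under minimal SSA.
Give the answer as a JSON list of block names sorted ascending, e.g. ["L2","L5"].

Answer: ["L1"]

Working:
idom tree: L1←L0 L2←L1 L3←L0 L4←L2 L5←L0
Join-block Dom:
  L1: preds {L0,L2}: {L0} ∩ {L0,L1,L2} = {L0}; idom=L0
  L5: preds {L0,L3}: {L0} ∩ {L0,L3} = {L0}; idom=L0

DF walk-up:
  join L1 pred L0: · stop@L0
  join L1 pred L2: L2→L1 stop@L0
  join L5 pred L0: · stop@L0
  join L5 pred L3: L3 stop@L0
  L0 → ∅
  L1 → {L1}
  L2 → {L1}
  L3 → {L5}
  L4 → ∅
  L5 → ∅

φ for n: defs {L0,L1,L4}
  DF⁺ = {L1}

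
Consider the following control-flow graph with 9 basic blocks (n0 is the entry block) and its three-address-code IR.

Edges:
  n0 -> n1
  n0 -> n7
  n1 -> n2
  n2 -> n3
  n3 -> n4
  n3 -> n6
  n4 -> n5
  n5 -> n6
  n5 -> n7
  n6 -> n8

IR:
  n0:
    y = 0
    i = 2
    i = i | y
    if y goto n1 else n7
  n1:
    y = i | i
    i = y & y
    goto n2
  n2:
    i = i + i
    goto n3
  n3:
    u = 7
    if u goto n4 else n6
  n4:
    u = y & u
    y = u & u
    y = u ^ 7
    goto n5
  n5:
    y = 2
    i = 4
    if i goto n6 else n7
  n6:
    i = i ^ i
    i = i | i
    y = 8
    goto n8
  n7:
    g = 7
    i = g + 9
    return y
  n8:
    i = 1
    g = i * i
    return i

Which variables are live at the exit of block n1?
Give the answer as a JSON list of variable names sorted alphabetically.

Answer: ["i", "y"]

Analysis:
Block summaries:
  n0: def={i,y} ue=∅
  n1: def={i,y} ue={i}
  n2: def={i} ue={i}
  n3: def={u} ue=∅
  n4: def={u,y} ue={u,y}
  n5: def={i,y} ue=∅
  n6: def={i,y} ue={i}
  n7: def={g,i} ue={y}
  n8: def={g,i} ue=∅

Backward fixpoint:
  n0 li=∅ lo={i,y}
  n1 li={i} lo={i,y}
  n2 li={i,y} lo={i,y}
  n3 li={i,y} lo={i,u,y}
  n4 li={u,y} lo=∅
  n5 li=∅ lo={i,y}
  n6 li={i} lo=∅
  n7 li={y} lo=∅
  n8 li=∅ lo=∅

live-out(n1) = ["i", "y"]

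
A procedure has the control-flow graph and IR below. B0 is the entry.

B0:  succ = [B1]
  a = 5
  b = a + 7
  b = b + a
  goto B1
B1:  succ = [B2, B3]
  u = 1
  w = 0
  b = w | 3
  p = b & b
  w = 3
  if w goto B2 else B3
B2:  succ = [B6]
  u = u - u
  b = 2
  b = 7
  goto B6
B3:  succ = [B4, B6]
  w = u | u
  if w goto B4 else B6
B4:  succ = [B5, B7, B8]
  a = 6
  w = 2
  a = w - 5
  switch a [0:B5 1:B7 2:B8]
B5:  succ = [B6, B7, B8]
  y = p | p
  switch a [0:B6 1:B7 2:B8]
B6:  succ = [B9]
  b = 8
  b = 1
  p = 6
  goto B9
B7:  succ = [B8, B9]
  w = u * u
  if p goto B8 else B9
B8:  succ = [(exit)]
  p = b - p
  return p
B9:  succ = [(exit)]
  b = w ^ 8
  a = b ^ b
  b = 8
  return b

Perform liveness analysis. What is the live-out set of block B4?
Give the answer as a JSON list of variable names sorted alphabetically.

Block summaries:
  B0: {a,b} / ∅
  B1: {b,p,u,w} / ∅
  B2: {b,u} / {u}
  B3: {w} / {u}
  B4: {a,w} / ∅
  B5: {y} / {a,p}
  B6: {b,p} / ∅
  B7: {w} / {p,u}
  B8: {p} / {b,p}
  B9: {a,b} / {w}

Liveness:
  live B0: ∅→∅
  live B1: ∅→{b,p,u,w}
  live B2: {u,w}→{w}
  live B3: {b,p,u}→{b,p,u,w}
  live B4: {b,p,u}→{a,b,p,u,w}
  live B5: {a,b,p,u,w}→{b,p,u,w}
  live B6: {w}→{w}
  live B7: {b,p,u}→{b,p,w}
  live B8: {b,p}→∅
  live B9: {w}→∅

live-out(B4) = ["a", "b", "p", "u", "w"]

Answer: ["a", "b", "p", "u", "w"]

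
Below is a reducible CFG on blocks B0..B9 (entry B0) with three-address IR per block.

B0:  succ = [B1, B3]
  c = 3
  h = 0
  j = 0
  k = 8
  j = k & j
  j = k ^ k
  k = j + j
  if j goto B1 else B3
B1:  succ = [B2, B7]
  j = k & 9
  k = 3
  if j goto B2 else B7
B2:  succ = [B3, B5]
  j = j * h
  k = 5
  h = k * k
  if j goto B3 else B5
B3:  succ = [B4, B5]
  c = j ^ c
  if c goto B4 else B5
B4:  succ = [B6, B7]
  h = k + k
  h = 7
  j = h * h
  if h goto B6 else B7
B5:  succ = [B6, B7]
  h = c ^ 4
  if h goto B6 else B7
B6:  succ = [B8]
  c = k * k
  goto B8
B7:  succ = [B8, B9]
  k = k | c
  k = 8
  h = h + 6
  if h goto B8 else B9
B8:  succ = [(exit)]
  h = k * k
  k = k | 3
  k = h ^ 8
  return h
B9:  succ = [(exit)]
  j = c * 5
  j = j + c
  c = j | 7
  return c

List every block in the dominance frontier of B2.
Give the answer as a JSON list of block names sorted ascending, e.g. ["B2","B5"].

idom tree: B1←B0 B2←B1 B3←B0 B4←B3 B5←B0 B6←B0 B7←B0 B8←B0 B9←B7
Join-block Dom:
  B3: preds {B0,B2}: {B0} ∩ {B0,B1,B2} = {B0}; idom=B0
  B5: preds {B2,B3}: {B0,B1,B2} ∩ {B0,B3} = {B0}; idom=B0
  B6: preds {B4,B5}: {B0,B3,B4} ∩ {B0,B5} = {B0}; idom=B0
  B7: preds {B1,B4,B5}: {B0,B1} ∩ {B0,B3,B4} ∩ {B0,B5} = {B0}; idom=B0
  B8: preds {B6,B7}: {B0,B6} ∩ {B0,B7} = {B0}; idom=B0

DF walk-up:
  B3←B0: walk · to B0
  B3←B2: walk B2→B1 to B0
  B5←B2: walk B2→B1 to B0
  B5←B3: walk B3 to B0
  B6←B4: walk B4→B3 to B0
  B6←B5: walk B5 to B0
  B7←B1: walk B1 to B0
  B7←B4: walk B4→B3 to B0
  B7←B5: walk B5 to B0
  B8←B6: walk B6 to B0
  B8←B7: walk B7 to B0
  DF(B0)=∅
  DF(B1)={B3,B5,B7}
  DF(B2)={B3,B5}
  DF(B3)={B5,B6,B7}
  DF(B4)={B6,B7}
  DF(B5)={B6,B7}
  DF(B6)={B8}
  DF(B7)={B8}
  DF(B8)=∅
  DF(B9)=∅

DF(B2) = ["B3", "B5"]

Answer: ["B3", "B5"]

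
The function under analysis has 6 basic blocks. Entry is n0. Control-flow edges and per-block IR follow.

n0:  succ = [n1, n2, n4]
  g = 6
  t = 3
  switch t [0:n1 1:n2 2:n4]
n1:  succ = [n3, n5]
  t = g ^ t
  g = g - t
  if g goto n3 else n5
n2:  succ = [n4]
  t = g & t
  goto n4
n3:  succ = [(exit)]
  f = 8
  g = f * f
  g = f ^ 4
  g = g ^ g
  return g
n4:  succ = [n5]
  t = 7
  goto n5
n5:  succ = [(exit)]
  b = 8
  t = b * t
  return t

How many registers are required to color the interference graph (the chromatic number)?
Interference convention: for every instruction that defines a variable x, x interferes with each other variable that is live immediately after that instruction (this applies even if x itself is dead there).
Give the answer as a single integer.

Answer: 2

Working:
def/use:
  n0: def={g,t} ue=∅
  n1: def={g,t} ue={g,t}
  n2: def={t} ue={g,t}
  n3: def={f,g} ue=∅
  n4: def={t} ue=∅
  n5: def={b,t} ue={t}

Backward fixpoint:
  n0 li=∅ lo={g,t}
  n1 li={g,t} lo={t}
  n2 li={g,t} lo=∅
  n3 li=∅ lo=∅
  n4 li=∅ lo={t}
  n5 li={t} lo=∅

Conflict graph:
  b: {t}
  f: {g}
  g: {f,t}
  t: {b,g}

Chromatic number:
  lower bound: {b,t} mutually conflict ⇒ χ ≥ 2
  2-colouring: c0={b,g}  c1={f,t}
  χ = 2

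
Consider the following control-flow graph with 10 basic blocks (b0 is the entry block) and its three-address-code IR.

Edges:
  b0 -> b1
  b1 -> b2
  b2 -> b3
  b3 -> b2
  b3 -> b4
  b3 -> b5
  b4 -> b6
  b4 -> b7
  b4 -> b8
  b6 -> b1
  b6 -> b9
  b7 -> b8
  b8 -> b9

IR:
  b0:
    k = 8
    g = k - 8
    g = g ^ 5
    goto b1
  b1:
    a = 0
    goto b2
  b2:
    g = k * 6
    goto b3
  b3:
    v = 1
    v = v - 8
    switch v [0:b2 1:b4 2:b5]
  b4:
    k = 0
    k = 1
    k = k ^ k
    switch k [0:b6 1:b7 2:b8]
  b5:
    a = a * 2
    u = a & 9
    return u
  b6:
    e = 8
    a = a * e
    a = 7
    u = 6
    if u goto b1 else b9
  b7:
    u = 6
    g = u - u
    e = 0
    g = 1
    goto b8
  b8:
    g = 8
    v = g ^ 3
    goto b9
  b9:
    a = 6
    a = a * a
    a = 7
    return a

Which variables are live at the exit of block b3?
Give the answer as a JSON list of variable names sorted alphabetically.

Block summaries:
  b0: {g,k} / ∅
  b1: {a} / ∅
  b2: {g} / {k}
  b3: {v} / ∅
  b4: {k} / ∅
  b5: {a,u} / {a}
  b6: {a,e,u} / {a}
  b7: {e,g,u} / ∅
  b8: {g,v} / ∅
  b9: {a} / ∅

Backward fixpoint:
  b0: in=∅ out={k}
  b1: in={k} out={a,k}
  b2: in={a,k} out={a,k}
  b3: in={a,k} out={a,k}
  b4: in={a} out={a,k}
  b5: in={a} out=∅
  b6: in={a,k} out={k}
  b7: in=∅ out=∅
  b8: in=∅ out=∅
  b9: in=∅ out=∅

live-out(b3) = ["a", "k"]

Answer: ["a", "k"]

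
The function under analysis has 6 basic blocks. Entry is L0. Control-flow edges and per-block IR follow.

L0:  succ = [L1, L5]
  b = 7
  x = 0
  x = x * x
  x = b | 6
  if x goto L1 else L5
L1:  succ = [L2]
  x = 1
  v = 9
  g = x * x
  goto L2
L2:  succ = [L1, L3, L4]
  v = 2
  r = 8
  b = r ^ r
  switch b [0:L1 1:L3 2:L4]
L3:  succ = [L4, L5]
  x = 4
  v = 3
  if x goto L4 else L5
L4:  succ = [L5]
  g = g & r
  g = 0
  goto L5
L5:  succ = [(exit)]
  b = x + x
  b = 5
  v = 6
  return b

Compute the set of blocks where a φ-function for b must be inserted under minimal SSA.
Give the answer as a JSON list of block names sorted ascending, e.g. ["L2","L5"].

Answer: ["L1", "L5"]

Analysis:
idom tree: L1←L0 L2←L1 L3←L2 L4←L2 L5←L0
Join-block Dom:
  L1: preds {L0,L2}: {L0} ∩ {L0,L1,L2} = {L0}; idom=L0
  L4: preds {L2,L3}: {L0,L1,L2} ∩ {L0,L1,L2,L3} = {L0,L1,L2}; idom=L2
  L5: preds {L0,L3,L4}: {L0} ∩ {L0,L1,L2,L3} ∩ {L0,L1,L2,L4} = {L0}; idom=L0

DF derivation:
  L1←L0: walk · to L0
  L1←L2: walk L2→L1 to L0
  L4←L2: walk · to L2
  L4←L3: walk L3 to L2
  L5←L0: walk · to L0
  L5←L3: walk L3→L2→L1 to L0
  L5←L4: walk L4→L2→L1 to L0
  L0 → ∅
  L1 → {L1,L5}
  L2 → {L1,L5}
  L3 → {L4,L5}
  L4 → {L5}
  L5 → ∅

φ for b: defs {L0,L2,L5}
  DF⁺ = {L1,L5}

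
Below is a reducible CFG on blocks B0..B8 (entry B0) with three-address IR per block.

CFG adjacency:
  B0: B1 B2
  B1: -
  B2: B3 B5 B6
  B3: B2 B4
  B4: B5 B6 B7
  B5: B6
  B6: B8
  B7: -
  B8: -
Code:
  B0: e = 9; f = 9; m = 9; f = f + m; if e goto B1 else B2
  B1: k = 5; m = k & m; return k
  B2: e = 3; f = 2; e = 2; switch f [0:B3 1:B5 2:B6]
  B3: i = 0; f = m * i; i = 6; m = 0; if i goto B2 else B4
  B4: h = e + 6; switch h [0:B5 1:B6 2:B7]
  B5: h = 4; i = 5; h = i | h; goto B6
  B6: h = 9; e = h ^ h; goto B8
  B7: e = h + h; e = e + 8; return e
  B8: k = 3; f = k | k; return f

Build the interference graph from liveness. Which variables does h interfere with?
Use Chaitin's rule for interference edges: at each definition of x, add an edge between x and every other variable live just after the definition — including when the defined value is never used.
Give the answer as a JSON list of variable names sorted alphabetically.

def/use:
  B0: def={e,f,m} ue=∅
  B1: def={k,m} ue={m}
  B2: def={e,f} ue=∅
  B3: def={f,i,m} ue={m}
  B4: def={h} ue={e}
  B5: def={h,i} ue=∅
  B6: def={e,h} ue=∅
  B7: def={e} ue={h}
  B8: def={f,k} ue=∅

Backward fixpoint:
  B0 li=∅ lo={m}
  B1 li={m} lo=∅
  B2 li={m} lo={e,m}
  B3 li={e,m} lo={e,m}
  B4 li={e} lo={h}
  B5 li=∅ lo=∅
  B6 li=∅ lo=∅
  B7 li={h} lo=∅
  B8 li=∅ lo=∅

Interference:
  e↔{f,i,m}
  f↔{e,m}
  h↔{i}
  i↔{e,h,m}
  k↔{m}
  m↔{e,f,i,k}

N(h) = ["i"]

Answer: ["i"]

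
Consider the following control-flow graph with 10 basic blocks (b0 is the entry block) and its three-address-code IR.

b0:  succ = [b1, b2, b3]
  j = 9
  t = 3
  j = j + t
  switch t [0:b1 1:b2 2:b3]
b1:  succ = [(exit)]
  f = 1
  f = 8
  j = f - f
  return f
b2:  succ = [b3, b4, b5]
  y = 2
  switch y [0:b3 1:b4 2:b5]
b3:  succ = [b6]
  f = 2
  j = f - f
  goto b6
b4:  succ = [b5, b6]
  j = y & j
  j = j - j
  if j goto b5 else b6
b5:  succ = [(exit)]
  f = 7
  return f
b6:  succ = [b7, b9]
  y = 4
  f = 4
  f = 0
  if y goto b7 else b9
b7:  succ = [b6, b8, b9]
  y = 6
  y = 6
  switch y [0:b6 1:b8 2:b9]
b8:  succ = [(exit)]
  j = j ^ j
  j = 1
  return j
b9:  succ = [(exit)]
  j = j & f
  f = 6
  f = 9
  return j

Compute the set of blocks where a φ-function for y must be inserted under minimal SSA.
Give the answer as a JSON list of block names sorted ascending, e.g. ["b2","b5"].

idom tree: b1←b0 b2←b0 b3←b0 b4←b2 b5←b2 b6←b0 b7←b6 b8←b7 b9←b6
Dom at joins:
  b3: preds {b0,b2}: {b0} ∩ {b0,b2} = {b0}; idom=b0
  b5: preds {b2,b4}: {b0,b2} ∩ {b0,b2,b4} = {b0,b2}; idom=b2
  b6: preds {b3,b4,b7}: {b0,b3} ∩ {b0,b2,b4} ∩ {b0,b6,b7} = {b0}; idom=b0
  b9: preds {b6,b7}: {b0,b6} ∩ {b0,b6,b7} = {b0,b6}; idom=b6

DF walk-up:
  b3←b0: walk · to b0
  b3←b2: walk b2 to b0
  b5←b2: walk · to b2
  b5←b4: walk b4 to b2
  b6←b3: walk b3 to b0
  b6←b4: walk b4→b2 to b0
  b6←b7: walk b7→b6 to b0
  b9←b6: walk · to b6
  b9←b7: walk b7 to b6
  b0: DF=∅
  b1: DF=∅
  b2: DF={b3,b6}
  b3: DF={b6}
  b4: DF={b5,b6}
  b5: DF=∅
  b6: DF={b6}
  b7: DF={b6,b9}
  b8: DF=∅
  b9: DF=∅

φ for y: defs {b2,b6,b7}
  DF⁺ = {b3,b6,b9}

Answer: ["b3", "b6", "b9"]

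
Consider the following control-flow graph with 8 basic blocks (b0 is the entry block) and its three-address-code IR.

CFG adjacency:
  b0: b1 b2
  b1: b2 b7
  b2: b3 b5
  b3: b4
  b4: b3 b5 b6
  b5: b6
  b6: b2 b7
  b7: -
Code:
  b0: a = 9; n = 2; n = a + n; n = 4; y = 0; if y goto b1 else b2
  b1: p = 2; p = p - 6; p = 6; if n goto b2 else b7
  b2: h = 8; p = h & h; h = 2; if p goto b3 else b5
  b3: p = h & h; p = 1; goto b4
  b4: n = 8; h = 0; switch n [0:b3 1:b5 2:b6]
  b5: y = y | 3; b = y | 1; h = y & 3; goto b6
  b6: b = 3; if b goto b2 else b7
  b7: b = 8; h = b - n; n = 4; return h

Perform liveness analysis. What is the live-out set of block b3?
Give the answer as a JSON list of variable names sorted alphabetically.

Answer: ["y"]

Analysis:
def/use:
  b0 def {a,n,y} use ∅
  b1 def {p} use {n}
  b2 def {h,p} use ∅
  b3 def {p} use {h}
  b4 def {h,n} use ∅
  b5 def {b,h,y} use {y}
  b6 def {b} use ∅
  b7 def {b,h,n} use {n}

Liveness:
  b0: in=∅ out={n,y}
  b1: in={n,y} out={n,y}
  b2: in={n,y} out={h,n,y}
  b3: in={h,y} out={y}
  b4: in={y} out={h,n,y}
  b5: in={n,y} out={n,y}
  b6: in={n,y} out={n,y}
  b7: in={n} out=∅

live-out(b3) = ["y"]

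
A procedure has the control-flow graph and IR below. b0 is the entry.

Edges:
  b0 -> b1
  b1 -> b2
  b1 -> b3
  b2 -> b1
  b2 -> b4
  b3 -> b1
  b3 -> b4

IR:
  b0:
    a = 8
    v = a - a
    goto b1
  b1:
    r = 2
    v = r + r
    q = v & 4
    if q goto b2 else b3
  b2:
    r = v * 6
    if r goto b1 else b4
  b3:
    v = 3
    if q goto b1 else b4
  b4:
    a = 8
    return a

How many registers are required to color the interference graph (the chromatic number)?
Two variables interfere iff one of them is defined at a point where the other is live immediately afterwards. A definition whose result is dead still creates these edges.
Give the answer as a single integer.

Answer: 2

Working:
Block summaries:
  b0 def {a,v} use ∅
  b1 def {q,r,v} use ∅
  b2 def {r} use {v}
  b3 def {v} use {q}
  b4 def {a} use ∅

Liveness:
  live b0: ∅→∅
  live b1: ∅→{q,v}
  live b2: {v}→∅
  live b3: {q}→∅
  live b4: ∅→∅

Interfere edges:
  a: ∅
  q: {v}
  r: ∅
  v: {q}

Registers:
  {q,v} pairwise interfere (2-clique) ⇒ χ ≥ 2
  2-colouring: R0={a,q,r}  R1={v}
  χ = 2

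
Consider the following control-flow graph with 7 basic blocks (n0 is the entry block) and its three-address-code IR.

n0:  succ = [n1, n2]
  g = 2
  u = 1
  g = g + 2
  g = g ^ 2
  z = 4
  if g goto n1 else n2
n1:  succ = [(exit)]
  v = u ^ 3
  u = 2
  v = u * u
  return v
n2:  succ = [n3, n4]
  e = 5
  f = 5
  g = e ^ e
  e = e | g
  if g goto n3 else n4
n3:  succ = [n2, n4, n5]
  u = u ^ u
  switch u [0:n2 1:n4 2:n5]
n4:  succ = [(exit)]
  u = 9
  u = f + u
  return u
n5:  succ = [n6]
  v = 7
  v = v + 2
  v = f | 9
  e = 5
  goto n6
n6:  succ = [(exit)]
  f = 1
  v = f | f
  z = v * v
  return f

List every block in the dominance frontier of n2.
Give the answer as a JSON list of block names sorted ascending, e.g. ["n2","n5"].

idom tree: n1←n0 n2←n0 n3←n2 n4←n2 n5←n3 n6←n5
Join-block Dom:
  n2: preds {n0,n3}: {n0} ∩ {n0,n2,n3} = {n0}; idom=n0
  n4: preds {n2,n3}: {n0,n2} ∩ {n0,n2,n3} = {n0,n2}; idom=n2

DF derivation:
  join n2 pred n0: · stop@n0
  join n2 pred n3: n3→n2 stop@n0
  join n4 pred n2: · stop@n2
  join n4 pred n3: n3 stop@n2
  n0 → ∅
  n1 → ∅
  n2 → {n2}
  n3 → {n2,n4}
  n4 → ∅
  n5 → ∅
  n6 → ∅

DF(n2) = ["n2"]

Answer: ["n2"]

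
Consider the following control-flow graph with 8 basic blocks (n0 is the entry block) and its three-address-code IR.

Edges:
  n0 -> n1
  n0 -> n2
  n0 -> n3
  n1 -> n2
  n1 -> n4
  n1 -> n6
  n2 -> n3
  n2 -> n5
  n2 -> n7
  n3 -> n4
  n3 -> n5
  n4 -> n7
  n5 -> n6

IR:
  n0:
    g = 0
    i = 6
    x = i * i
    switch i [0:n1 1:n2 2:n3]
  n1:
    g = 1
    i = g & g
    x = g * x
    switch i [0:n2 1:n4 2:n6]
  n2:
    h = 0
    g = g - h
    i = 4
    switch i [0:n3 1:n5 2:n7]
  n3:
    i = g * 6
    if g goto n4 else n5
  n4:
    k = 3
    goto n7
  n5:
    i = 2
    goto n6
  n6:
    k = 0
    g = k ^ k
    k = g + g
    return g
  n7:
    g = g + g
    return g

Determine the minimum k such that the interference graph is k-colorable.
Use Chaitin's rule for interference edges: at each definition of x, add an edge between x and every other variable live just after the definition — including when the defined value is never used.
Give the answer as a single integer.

Per-block:
  n0 def {g,i,x} use ∅
  n1 def {g,i,x} use {x}
  n2 def {g,h,i} use {g}
  n3 def {i} use {g}
  n4 def {k} use ∅
  n5 def {i} use ∅
  n6 def {g,k} use ∅
  n7 def {g} use {g}

Live sets:
  live n0: ∅→{g,x}
  live n1: {x}→{g}
  live n2: {g}→{g}
  live n3: {g}→{g}
  live n4: {g}→{g}
  live n5: ∅→∅
  live n6: ∅→∅
  live n7: {g}→∅

Conflict graph:
  g↔{h,i,k,x}
  h↔{g}
  i↔{g,x}
  k↔{g}
  x↔{g,i}

Chromatic number:
  lower bound: {g,i,x} mutually conflict ⇒ χ ≥ 3
  assign g→r0 h→r1 i→r1 k→r1 x→r2 — no edge inside a register ⇒ χ ≤ 3
  χ = 3

Answer: 3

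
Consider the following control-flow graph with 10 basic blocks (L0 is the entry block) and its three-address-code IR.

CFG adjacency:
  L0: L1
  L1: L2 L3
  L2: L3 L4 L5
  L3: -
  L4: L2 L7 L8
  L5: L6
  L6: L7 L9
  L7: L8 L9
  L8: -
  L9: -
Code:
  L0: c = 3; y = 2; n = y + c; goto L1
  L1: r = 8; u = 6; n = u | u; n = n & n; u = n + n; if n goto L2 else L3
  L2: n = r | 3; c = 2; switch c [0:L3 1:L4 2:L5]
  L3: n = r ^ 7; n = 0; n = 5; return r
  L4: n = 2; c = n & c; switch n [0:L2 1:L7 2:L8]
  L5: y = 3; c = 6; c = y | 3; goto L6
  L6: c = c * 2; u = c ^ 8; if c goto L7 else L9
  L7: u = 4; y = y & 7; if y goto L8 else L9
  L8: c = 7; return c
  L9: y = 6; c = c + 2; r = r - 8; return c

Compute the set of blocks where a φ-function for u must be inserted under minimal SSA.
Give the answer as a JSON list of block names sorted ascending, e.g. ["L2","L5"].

idom tree: L1←L0 L2←L1 L3←L1 L4←L2 L5←L2 L6←L5 L7←L2 L8←L2 L9←L2
Dom∩ at merges:
  L2: preds {L1,L4}: {L0,L1} ∩ {L0,L1,L2,L4} = {L0,L1}; idom=L1
  L3: preds {L1,L2}: {L0,L1} ∩ {L0,L1,L2} = {L0,L1}; idom=L1
  L7: preds {L4,L6}: {L0,L1,L2,L4} ∩ {L0,L1,L2,L5,L6} = {L0,L1,L2}; idom=L2
  L8: preds {L4,L7}: {L0,L1,L2,L4} ∩ {L0,L1,L2,L7} = {L0,L1,L2}; idom=L2
  L9: preds {L6,L7}: {L0,L1,L2,L5,L6} ∩ {L0,L1,L2,L7} = {L0,L1,L2}; idom=L2

DF walk-up:
  join L2 pred L1: · stop@L1
  join L2 pred L4: L4→L2 stop@L1
  join L3 pred L1: · stop@L1
  join L3 pred L2: L2 stop@L1
  join L7 pred L4: L4 stop@L2
  join L7 pred L6: L6→L5 stop@L2
  join L8 pred L4: L4 stop@L2
  join L8 pred L7: L7 stop@L2
  join L9 pred L6: L6→L5 stop@L2
  join L9 pred L7: L7 stop@L2
  L0: DF=∅
  L1: DF=∅
  L2: DF={L2,L3}
  L3: DF=∅
  L4: DF={L2,L7,L8}
  L5: DF={L7,L9}
  L6: DF={L7,L9}
  L7: DF={L8,L9}
  L8: DF=∅
  L9: DF=∅

φ for u: defs {L1,L6,L7}
  DF⁺ = {L7,L8,L9}

Answer: ["L7", "L8", "L9"]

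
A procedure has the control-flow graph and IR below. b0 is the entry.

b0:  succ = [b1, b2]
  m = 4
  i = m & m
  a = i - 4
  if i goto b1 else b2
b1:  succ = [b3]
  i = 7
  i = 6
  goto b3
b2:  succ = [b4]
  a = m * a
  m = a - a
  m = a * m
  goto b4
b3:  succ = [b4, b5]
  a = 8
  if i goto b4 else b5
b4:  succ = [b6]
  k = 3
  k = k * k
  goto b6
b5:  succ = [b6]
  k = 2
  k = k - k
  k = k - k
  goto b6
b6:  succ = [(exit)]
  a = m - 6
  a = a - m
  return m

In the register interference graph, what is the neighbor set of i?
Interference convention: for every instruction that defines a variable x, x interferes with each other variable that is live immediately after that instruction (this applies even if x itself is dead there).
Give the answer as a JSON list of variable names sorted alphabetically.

def/use:
  b0: {a,i,m} / ∅
  b1: {i} / ∅
  b2: {a,m} / {a,m}
  b3: {a} / {i}
  b4: {k} / ∅
  b5: {k} / ∅
  b6: {a} / {m}

Live sets:
  live b0: ∅→{a,m}
  live b1: {m}→{i,m}
  live b2: {a,m}→{m}
  live b3: {i,m}→{m}
  live b4: {m}→{m}
  live b5: {m}→{m}
  live b6: {m}→∅

Conflict graph:
  a: {i,m}
  i: {a,m}
  k: {m}
  m: {a,i,k}

N(i) = ["a", "m"]

Answer: ["a", "m"]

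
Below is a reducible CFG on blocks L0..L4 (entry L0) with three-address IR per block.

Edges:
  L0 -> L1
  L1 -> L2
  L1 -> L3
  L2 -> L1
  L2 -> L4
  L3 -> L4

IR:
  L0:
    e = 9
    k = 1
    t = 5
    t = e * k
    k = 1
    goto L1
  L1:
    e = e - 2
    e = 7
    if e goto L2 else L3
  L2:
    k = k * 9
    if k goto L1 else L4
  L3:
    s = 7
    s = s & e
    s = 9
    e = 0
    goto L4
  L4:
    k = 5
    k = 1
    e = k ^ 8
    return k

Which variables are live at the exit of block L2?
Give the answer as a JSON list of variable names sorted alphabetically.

Answer: ["e", "k"]

Working:
Per-block:
  L0: {e,k,t} / ∅
  L1: {e} / {e}
  L2: {k} / {k}
  L3: {e,s} / {e}
  L4: {e,k} / ∅

Backward fixpoint:
  L0 li=∅ lo={e,k}
  L1 li={e,k} lo={e,k}
  L2 li={e,k} lo={e,k}
  L3 li={e} lo=∅
  L4 li=∅ lo=∅

live-out(L2) = ["e", "k"]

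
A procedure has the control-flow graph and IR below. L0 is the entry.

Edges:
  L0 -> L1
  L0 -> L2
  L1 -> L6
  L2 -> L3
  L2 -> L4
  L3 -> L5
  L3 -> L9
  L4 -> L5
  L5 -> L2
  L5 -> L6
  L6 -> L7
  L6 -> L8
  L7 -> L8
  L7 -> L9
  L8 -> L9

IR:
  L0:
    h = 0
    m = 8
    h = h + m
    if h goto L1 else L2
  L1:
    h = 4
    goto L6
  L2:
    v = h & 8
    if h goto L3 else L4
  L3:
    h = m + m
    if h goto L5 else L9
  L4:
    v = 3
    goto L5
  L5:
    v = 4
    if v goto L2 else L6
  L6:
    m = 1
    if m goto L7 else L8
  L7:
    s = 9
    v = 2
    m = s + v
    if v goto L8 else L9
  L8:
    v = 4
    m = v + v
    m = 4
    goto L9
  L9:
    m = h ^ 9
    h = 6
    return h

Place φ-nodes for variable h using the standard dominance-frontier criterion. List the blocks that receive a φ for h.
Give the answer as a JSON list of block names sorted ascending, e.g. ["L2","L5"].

idom tree: L1←L0 L2←L0 L3←L2 L4←L2 L5←L2 L6←L0 L7←L6 L8←L6 L9←L0
Dom∩ at merges:
  L2: preds {L0,L5}: {L0} ∩ {L0,L2,L5} = {L0}; idom=L0
  L5: preds {L3,L4}: {L0,L2,L3} ∩ {L0,L2,L4} = {L0,L2}; idom=L2
  L6: preds {L1,L5}: {L0,L1} ∩ {L0,L2,L5} = {L0}; idom=L0
  L8: preds {L6,L7}: {L0,L6} ∩ {L0,L6,L7} = {L0,L6}; idom=L6
  L9: preds {L3,L7,L8}: {L0,L2,L3} ∩ {L0,L6,L7} ∩ {L0,L6,L8} = {L0}; idom=L0

Frontier:
  join L2 pred L0: · stop@L0
  join L2 pred L5: L5→L2 stop@L0
  join L5 pred L3: L3 stop@L2
  join L5 pred L4: L4 stop@L2
  join L6 pred L1: L1 stop@L0
  join L6 pred L5: L5→L2 stop@L0
  join L8 pred L6: · stop@L6
  join L8 pred L7: L7 stop@L6
  join L9 pred L3: L3→L2 stop@L0
  join L9 pred L7: L7→L6 stop@L0
  join L9 pred L8: L8→L6 stop@L0
  L0: DF=∅
  L1: DF={L6}
  L2: DF={L2,L6,L9}
  L3: DF={L5,L9}
  L4: DF={L5}
  L5: DF={L2,L6}
  L6: DF={L9}
  L7: DF={L8,L9}
  L8: DF={L9}
  L9: DF=∅

φ for h: defs {L0,L1,L3,L9}
  DF⁺ = {L2,L5,L6,L9}

Answer: ["L2", "L5", "L6", "L9"]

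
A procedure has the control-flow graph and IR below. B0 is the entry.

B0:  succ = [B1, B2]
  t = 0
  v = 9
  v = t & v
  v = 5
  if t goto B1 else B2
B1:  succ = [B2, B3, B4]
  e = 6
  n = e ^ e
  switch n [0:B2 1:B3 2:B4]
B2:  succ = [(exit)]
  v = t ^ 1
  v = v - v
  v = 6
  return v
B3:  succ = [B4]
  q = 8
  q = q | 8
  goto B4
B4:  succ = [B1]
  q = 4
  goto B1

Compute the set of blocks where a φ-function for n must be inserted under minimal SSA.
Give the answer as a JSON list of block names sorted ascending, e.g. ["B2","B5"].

Answer: ["B1", "B2"]

Working:
idom tree: B1←B0 B2←B0 B3←B1 B4←B1
Dom at joins:
  B1: preds {B0,B4}: {B0} ∩ {B0,B1,B4} = {B0}; idom=B0
  B2: preds {B0,B1}: {B0} ∩ {B0,B1} = {B0}; idom=B0
  B4: preds {B1,B3}: {B0,B1} ∩ {B0,B1,B3} = {B0,B1}; idom=B1

Frontier:
  join B1 pred B0: · stop@B0
  join B1 pred B4: B4→B1 stop@B0
  join B2 pred B0: · stop@B0
  join B2 pred B1: B1 stop@B0
  join B4 pred B1: · stop@B1
  join B4 pred B3: B3 stop@B1
  B0 → ∅
  B1 → {B1,B2}
  B2 → ∅
  B3 → {B4}
  B4 → {B1}

φ for n: defs {B1}
  DF⁺ = {B1,B2}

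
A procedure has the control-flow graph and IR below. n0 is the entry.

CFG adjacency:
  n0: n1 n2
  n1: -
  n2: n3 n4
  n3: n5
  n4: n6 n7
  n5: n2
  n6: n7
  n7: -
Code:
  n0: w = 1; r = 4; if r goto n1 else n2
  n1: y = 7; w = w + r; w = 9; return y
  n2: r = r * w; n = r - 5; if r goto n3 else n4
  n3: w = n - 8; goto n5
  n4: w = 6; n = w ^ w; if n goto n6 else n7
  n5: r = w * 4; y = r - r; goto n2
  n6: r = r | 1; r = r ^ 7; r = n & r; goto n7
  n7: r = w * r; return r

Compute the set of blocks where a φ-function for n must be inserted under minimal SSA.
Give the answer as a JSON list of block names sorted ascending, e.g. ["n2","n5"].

Answer: ["n2"]

Derivation:
idom tree: n1←n0 n2←n0 n3←n2 n4←n2 n5←n3 n6←n4 n7←n4
Join-block Dom:
  n2: preds {n0,n5}: {n0} ∩ {n0,n2,n3,n5} = {n0}; idom=n0
  n7: preds {n4,n6}: {n0,n2,n4} ∩ {n0,n2,n4,n6} = {n0,n2,n4}; idom=n4

DF derivation:
  join n2 pred n0: · stop@n0
  join n2 pred n5: n5→n3→n2 stop@n0
  join n7 pred n4: · stop@n4
  join n7 pred n6: n6 stop@n4
  n0 → ∅
  n1 → ∅
  n2 → {n2}
  n3 → {n2}
  n4 → ∅
  n5 → {n2}
  n6 → {n7}
  n7 → ∅

φ for n: defs {n2,n4}
  DF⁺ = {n2}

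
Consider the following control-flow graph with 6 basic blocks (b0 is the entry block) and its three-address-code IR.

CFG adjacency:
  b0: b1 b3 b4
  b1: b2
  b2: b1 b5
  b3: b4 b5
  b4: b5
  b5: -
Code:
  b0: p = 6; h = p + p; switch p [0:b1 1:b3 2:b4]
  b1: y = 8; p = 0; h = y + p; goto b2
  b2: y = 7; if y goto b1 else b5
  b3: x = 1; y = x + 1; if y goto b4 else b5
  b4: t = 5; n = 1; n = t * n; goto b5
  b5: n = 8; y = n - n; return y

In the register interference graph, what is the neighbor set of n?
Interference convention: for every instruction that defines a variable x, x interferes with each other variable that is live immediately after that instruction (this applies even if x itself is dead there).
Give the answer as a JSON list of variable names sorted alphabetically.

Block summaries:
  b0 def {h,p} use ∅
  b1 def {h,p,y} use ∅
  b2 def {y} use ∅
  b3 def {x,y} use ∅
  b4 def {n,t} use ∅
  b5 def {n,y} use ∅

Live sets:
  live b0: ∅→∅
  live b1: ∅→∅
  live b2: ∅→∅
  live b3: ∅→∅
  live b4: ∅→∅
  live b5: ∅→∅

Interference:
  h: {p}
  n: {t}
  p: {h,y}
  t: {n}
  x: ∅
  y: {p}

N(n) = ["t"]

Answer: ["t"]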